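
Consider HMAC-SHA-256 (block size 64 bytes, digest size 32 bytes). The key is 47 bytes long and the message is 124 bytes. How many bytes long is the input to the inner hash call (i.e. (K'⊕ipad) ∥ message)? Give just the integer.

Key is 47 ≤ 64 bytes, zero-padded: |K'| = 64.
Inner input = (K'⊕ipad) ∥ m → 64 + 124 = 188 bytes.

188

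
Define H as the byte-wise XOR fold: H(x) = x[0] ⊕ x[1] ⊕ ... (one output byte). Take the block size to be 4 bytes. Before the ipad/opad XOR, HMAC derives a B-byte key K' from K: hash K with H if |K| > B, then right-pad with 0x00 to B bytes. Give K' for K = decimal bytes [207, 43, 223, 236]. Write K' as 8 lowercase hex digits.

Key decimal bytes [207, 43, 223, 236] = cf 2b df ec is exactly B = 4 bytes: K' = cf 2b df ec.

cf2bdfec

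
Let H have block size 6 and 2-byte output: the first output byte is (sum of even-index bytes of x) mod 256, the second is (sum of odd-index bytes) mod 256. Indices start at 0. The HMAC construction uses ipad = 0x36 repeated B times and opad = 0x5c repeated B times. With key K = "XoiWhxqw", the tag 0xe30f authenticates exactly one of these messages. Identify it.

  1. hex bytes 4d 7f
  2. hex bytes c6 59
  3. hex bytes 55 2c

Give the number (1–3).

1

Key "XoiWhxqw" = 58 6f 69 57 68 78 71 77 is 8 bytes > B = 6, so hash it first: H(key) = 9a b5, then zero-pad to 6 bytes: K' = 9a b5 00 00 00 00.
K' ⊕ ipad = ac 83 36 36 36 36; K' ⊕ opad = c6 e9 5c 5c 5c 5c.
m1: inner = H(ac 83 36 36 36 36 4d 7f) = 65 6e; tag = H(c6 e9 5c 5c 5c 5c 65 6e) = e30f ← matches
m2: inner = H(ac 83 36 36 36 36 c6 59) = de 48; tag = H(c6 e9 5c 5c 5c 5c de 48) = 5ce9
m3: inner = H(ac 83 36 36 36 36 55 2c) = 6d 1b; tag = H(c6 e9 5c 5c 5c 5c 6d 1b) = ebbc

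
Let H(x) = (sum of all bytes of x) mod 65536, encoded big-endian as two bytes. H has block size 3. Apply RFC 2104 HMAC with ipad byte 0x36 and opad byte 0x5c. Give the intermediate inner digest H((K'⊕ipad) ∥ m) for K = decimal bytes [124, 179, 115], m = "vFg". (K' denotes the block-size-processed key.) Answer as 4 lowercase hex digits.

0237

Key decimal bytes [124, 179, 115] = 7c b3 73 is exactly B = 3 bytes: K' = 7c b3 73.
K' ⊕ ipad = 4a 85 45.
Inner input = 4a 85 45 ∥ 76 46 67.
Inner hash: sum = 74+133+69+118+70+103 = 567 → 02 37.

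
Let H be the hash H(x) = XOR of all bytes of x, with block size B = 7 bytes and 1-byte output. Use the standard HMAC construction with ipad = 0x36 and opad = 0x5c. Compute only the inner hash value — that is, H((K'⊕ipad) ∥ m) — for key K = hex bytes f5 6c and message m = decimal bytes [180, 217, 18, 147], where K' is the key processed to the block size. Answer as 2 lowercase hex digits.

43

Key hex bytes f5 6c is 2 bytes ≤ B = 7; zero-pad to 7 bytes: K' = f5 6c 00 00 00 00 00.
K' ⊕ ipad = c3 5a 36 36 36 36 36.
Inner input = c3 5a 36 36 36 36 36 ∥ b4 d9 12 93.
Inner hash: XOR c3⊕5a⊕36⊕36⊕36⊕36⊕36⊕b4⊕d9⊕12⊕93 = 43.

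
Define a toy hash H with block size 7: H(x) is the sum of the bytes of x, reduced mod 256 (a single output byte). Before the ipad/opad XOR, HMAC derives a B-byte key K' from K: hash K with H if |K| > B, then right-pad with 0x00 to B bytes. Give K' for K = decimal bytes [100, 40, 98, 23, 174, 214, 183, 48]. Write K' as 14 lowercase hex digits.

70000000000000

|K| = 8 > B = 7, so first hash the key.
H(K): sum = 100+40+98+23+174+214+183+48 = 880; mod 256 = 112 → 70.
Zero-pad H(K) = 70 to 7 bytes: K' = 70 00 00 00 00 00 00.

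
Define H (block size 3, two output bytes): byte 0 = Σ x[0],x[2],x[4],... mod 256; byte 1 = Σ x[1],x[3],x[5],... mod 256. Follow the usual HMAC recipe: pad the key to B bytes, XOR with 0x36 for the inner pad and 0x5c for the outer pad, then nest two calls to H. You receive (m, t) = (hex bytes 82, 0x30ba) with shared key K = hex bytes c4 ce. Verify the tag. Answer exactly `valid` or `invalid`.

invalid

Key hex bytes c4 ce is 2 bytes ≤ B = 3; zero-pad to 3 bytes: K' = c4 ce 00.
K' ⊕ ipad = f2 f8 36; K' ⊕ opad = 98 92 5c.
Inner hash: even-index sum = 296 mod 256 = 40; odd-index sum = 378 mod 256 = 122 → 28 7a.
Outer hash (recomputed tag): even-index sum = 366 mod 256 = 110; odd-index sum = 186 mod 256 = 186 → 6e ba.
Recomputed tag = 6eba; claimed = 30ba → mismatch.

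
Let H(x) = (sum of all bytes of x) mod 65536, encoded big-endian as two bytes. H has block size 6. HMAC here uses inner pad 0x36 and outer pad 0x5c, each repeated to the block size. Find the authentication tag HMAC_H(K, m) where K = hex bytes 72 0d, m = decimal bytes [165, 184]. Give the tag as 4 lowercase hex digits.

Key hex bytes 72 0d is 2 bytes ≤ B = 6; zero-pad to 6 bytes: K' = 72 0d 00 00 00 00.
K' ⊕ ipad = 44 3b 36 36 36 36.  K' ⊕ opad = 2e 51 5c 5c 5c 5c.
Inner input = (K'⊕ipad) ∥ m = 44 3b 36 36 36 36 ∥ a5 b8.
Inner hash: sum = 68+59+54+54+54+54+165+184 = 692 → 02 b4.
Outer input = (K'⊕opad) ∥ inner = 2e 51 5c 5c 5c 5c ∥ 02 b4.
Outer hash (tag): sum = 46+81+92+92+92+92+2+180 = 677 → 02 a5.

02a5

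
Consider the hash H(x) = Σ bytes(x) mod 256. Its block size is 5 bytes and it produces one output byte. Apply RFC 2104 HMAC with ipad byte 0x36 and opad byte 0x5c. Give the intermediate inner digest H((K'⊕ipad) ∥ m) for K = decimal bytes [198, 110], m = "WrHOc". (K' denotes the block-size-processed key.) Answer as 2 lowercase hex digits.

ad

Key decimal bytes [198, 110] = c6 6e is 2 bytes ≤ B = 5; zero-pad to 5 bytes: K' = c6 6e 00 00 00.
K' ⊕ ipad = f0 58 36 36 36.
Inner input = f0 58 36 36 36 ∥ 57 72 48 4f 63.
Inner hash: sum = 240+88+54+54+54+87+114+72+79+99 = 941; mod 256 = 173 → ad.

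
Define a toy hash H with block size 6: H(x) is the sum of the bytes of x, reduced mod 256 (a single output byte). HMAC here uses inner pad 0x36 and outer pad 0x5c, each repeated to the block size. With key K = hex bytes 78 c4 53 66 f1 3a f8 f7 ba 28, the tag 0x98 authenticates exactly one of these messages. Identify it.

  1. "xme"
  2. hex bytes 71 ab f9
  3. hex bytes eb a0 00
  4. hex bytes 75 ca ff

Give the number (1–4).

1

Key hex bytes 78 c4 53 66 f1 3a f8 f7 ba 28 is 10 bytes > B = 6, so hash it first: H(key) = f1, then zero-pad to 6 bytes: K' = f1 00 00 00 00 00.
K' ⊕ ipad = c7 36 36 36 36 36; K' ⊕ opad = ad 5c 5c 5c 5c 5c.
m1: inner = H(c7 36 36 36 36 36 78 6d 65) = 1f; tag = H(ad 5c 5c 5c 5c 5c 1f) = 98 ← matches
m2: inner = H(c7 36 36 36 36 36 71 ab f9) = ea; tag = H(ad 5c 5c 5c 5c 5c ea) = 63
m3: inner = H(c7 36 36 36 36 36 eb a0 00) = 60; tag = H(ad 5c 5c 5c 5c 5c 60) = d9
m4: inner = H(c7 36 36 36 36 36 75 ca ff) = 13; tag = H(ad 5c 5c 5c 5c 5c 13) = 8c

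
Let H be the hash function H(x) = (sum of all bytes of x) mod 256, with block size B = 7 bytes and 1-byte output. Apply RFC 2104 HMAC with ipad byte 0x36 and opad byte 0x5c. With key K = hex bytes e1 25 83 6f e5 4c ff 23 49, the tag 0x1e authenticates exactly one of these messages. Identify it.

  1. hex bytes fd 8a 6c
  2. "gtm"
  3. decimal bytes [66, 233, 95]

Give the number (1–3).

Key hex bytes e1 25 83 6f e5 4c ff 23 49 is 9 bytes > B = 7, so hash it first: H(key) = 94, then zero-pad to 7 bytes: K' = 94 00 00 00 00 00 00.
K' ⊕ ipad = a2 36 36 36 36 36 36; K' ⊕ opad = c8 5c 5c 5c 5c 5c 5c.
m1: inner = H(a2 36 36 36 36 36 36 fd 8a 6c) = d9; tag = H(c8 5c 5c 5c 5c 5c 5c d9) = c9
m2: inner = H(a2 36 36 36 36 36 36 67 74 6d) = 2e; tag = H(c8 5c 5c 5c 5c 5c 5c 2e) = 1e ← matches
m3: inner = H(a2 36 36 36 36 36 36 42 e9 5f) = 70; tag = H(c8 5c 5c 5c 5c 5c 5c 70) = 60

2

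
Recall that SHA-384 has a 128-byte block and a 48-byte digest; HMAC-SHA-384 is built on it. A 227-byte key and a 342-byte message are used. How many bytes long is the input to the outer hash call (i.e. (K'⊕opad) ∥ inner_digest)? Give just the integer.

Key is 227 > 128 bytes, so it is hashed to 48 bytes then zero-padded to 128: |K'| = 128.
Outer input = (K'⊕opad) ∥ H(inner) → 128 + 48 = 176 bytes.

176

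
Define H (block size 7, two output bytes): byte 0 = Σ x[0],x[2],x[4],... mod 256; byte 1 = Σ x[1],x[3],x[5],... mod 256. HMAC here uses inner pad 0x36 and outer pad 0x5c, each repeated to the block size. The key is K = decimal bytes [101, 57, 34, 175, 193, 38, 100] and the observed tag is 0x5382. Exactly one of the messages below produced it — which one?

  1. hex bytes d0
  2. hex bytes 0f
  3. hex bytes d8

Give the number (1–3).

Key decimal bytes [101, 57, 34, 175, 193, 38, 100] = 65 39 22 af c1 26 64 is exactly B = 7 bytes: K' = 65 39 22 af c1 26 64.
K' ⊕ ipad = 53 0f 14 99 f7 10 52; K' ⊕ opad = 39 65 7e f3 9d 7a 38.
m1: inner = H(53 0f 14 99 f7 10 52 d0) = b0 88; tag = H(39 65 7e f3 9d 7a 38 b0 88) = 1482
m2: inner = H(53 0f 14 99 f7 10 52 0f) = b0 c7; tag = H(39 65 7e f3 9d 7a 38 b0 c7) = 5382 ← matches
m3: inner = H(53 0f 14 99 f7 10 52 d8) = b0 90; tag = H(39 65 7e f3 9d 7a 38 b0 90) = 1c82

2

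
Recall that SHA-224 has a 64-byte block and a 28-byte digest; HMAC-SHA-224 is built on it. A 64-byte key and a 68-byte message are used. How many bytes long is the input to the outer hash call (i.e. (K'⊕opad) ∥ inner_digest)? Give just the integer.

92

Key is 64 ≤ 64 bytes, zero-padded: |K'| = 64.
Outer input = (K'⊕opad) ∥ H(inner) → 64 + 28 = 92 bytes.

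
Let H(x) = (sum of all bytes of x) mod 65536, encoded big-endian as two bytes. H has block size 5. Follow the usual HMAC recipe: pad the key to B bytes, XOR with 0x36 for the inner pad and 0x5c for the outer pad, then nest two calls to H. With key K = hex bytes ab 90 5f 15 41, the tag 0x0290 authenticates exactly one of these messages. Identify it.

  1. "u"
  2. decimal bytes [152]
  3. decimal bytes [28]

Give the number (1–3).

3

Key hex bytes ab 90 5f 15 41 is exactly B = 5 bytes: K' = ab 90 5f 15 41.
K' ⊕ ipad = 9d a6 69 23 77; K' ⊕ opad = f7 cc 03 49 1d.
m1: inner = H(9d a6 69 23 77 75) = 02 bb; tag = H(f7 cc 03 49 1d 02 bb) = 02e9
m2: inner = H(9d a6 69 23 77 98) = 02 de; tag = H(f7 cc 03 49 1d 02 de) = 030c
m3: inner = H(9d a6 69 23 77 1c) = 02 62; tag = H(f7 cc 03 49 1d 02 62) = 0290 ← matches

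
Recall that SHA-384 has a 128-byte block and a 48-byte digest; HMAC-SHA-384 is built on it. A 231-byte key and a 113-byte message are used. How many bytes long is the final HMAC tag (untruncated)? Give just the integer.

48

The tag is one SHA-384 digest: 48 bytes.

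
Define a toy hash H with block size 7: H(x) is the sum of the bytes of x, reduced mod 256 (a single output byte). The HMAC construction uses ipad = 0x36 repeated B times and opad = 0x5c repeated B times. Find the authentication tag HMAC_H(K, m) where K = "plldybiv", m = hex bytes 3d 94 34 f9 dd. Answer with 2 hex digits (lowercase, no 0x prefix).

Key "plldybiv" = 70 6c 6c 64 79 62 69 76 is 8 bytes > B = 7, so hash it first: H(key) = 66, then zero-pad to 7 bytes: K' = 66 00 00 00 00 00 00.
K' ⊕ ipad = 50 36 36 36 36 36 36.  K' ⊕ opad = 3a 5c 5c 5c 5c 5c 5c.
Inner input = (K'⊕ipad) ∥ m = 50 36 36 36 36 36 36 ∥ 3d 94 34 f9 dd.
Inner hash: sum = 80+54+54+54+54+54+54+61+148+52+249+221 = 1135; mod 256 = 111 → 6f.
Outer input = (K'⊕opad) ∥ inner = 3a 5c 5c 5c 5c 5c 5c ∥ 6f.
Outer hash (tag): sum = 58+92+92+92+92+92+92+111 = 721; mod 256 = 209 → d1.

d1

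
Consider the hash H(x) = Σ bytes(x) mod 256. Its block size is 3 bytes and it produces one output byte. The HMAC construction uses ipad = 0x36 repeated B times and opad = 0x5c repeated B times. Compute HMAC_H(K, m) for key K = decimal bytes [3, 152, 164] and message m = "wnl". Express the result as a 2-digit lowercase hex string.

e1

Key decimal bytes [3, 152, 164] = 03 98 a4 is exactly B = 3 bytes: K' = 03 98 a4.
K' ⊕ ipad = 35 ae 92.  K' ⊕ opad = 5f c4 f8.
Inner input = (K'⊕ipad) ∥ m = 35 ae 92 ∥ 77 6e 6c.
Inner hash: sum = 53+174+146+119+110+108 = 710; mod 256 = 198 → c6.
Outer input = (K'⊕opad) ∥ inner = 5f c4 f8 ∥ c6.
Outer hash (tag): sum = 95+196+248+198 = 737; mod 256 = 225 → e1.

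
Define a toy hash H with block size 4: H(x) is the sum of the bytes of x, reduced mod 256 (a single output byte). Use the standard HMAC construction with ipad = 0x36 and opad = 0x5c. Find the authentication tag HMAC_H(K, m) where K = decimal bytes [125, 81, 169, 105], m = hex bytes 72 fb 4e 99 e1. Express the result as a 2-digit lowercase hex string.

Key decimal bytes [125, 81, 169, 105] = 7d 51 a9 69 is exactly B = 4 bytes: K' = 7d 51 a9 69.
K' ⊕ ipad = 4b 67 9f 5f.  K' ⊕ opad = 21 0d f5 35.
Inner input = (K'⊕ipad) ∥ m = 4b 67 9f 5f ∥ 72 fb 4e 99 e1.
Inner hash: sum = 75+103+159+95+114+251+78+153+225 = 1253; mod 256 = 229 → e5.
Outer input = (K'⊕opad) ∥ inner = 21 0d f5 35 ∥ e5.
Outer hash (tag): sum = 33+13+245+53+229 = 573; mod 256 = 61 → 3d.

3d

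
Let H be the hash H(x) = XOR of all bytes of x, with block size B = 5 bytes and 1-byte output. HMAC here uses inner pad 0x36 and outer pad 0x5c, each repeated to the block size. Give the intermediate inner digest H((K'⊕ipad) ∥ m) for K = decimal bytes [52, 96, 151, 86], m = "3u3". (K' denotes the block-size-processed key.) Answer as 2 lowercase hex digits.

d6

Key decimal bytes [52, 96, 151, 86] = 34 60 97 56 is 4 bytes ≤ B = 5; zero-pad to 5 bytes: K' = 34 60 97 56 00.
K' ⊕ ipad = 02 56 a1 60 36.
Inner input = 02 56 a1 60 36 ∥ 33 75 33.
Inner hash: XOR 02⊕56⊕a1⊕60⊕36⊕33⊕75⊕33 = d6.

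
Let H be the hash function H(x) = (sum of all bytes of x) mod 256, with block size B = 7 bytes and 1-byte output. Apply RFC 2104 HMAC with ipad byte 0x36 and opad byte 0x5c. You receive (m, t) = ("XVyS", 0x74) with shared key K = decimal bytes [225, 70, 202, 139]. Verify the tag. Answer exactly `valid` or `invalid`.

valid

Key decimal bytes [225, 70, 202, 139] = e1 46 ca 8b is 4 bytes ≤ B = 7; zero-pad to 7 bytes: K' = e1 46 ca 8b 00 00 00.
K' ⊕ ipad = d7 70 fc bd 36 36 36; K' ⊕ opad = bd 1a 96 d7 5c 5c 5c.
Inner hash: sum = 215+112+252+189+54+54+54+88+86+121+83 = 1308; mod 256 = 28 → 1c.
Outer hash (recomputed tag): sum = 189+26+150+215+92+92+92+28 = 884; mod 256 = 116 → 74.
Recomputed tag = 74; claimed = 74 → match.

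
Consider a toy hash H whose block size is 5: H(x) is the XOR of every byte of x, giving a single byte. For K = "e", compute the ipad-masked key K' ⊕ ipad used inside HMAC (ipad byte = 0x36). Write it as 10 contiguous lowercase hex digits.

Key "e" = 65 is 1 byte ≤ B = 5; zero-pad to 5 bytes: K' = 65 00 00 00 00.
XOR each byte with 0x36: 65⊕36=53, 00⊕36=36, 00⊕36=36, 00⊕36=36, 00⊕36=36.

5336363636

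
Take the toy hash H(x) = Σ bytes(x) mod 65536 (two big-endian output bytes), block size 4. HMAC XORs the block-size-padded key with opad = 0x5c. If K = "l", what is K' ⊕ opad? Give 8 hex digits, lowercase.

Key "l" = 6c is 1 byte ≤ B = 4; zero-pad to 4 bytes: K' = 6c 00 00 00.
XOR each byte with 0x5c: 6c⊕5c=30, 00⊕5c=5c, 00⊕5c=5c, 00⊕5c=5c.

305c5c5c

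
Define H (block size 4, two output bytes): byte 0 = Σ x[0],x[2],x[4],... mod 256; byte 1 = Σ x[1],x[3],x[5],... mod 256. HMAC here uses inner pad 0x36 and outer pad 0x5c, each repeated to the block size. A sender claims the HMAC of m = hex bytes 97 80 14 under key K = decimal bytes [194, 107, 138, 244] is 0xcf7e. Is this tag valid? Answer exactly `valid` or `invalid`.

Key decimal bytes [194, 107, 138, 244] = c2 6b 8a f4 is exactly B = 4 bytes: K' = c2 6b 8a f4.
K' ⊕ ipad = f4 5d bc c2; K' ⊕ opad = 9e 37 d6 a8.
Inner hash: even-index sum = 603 mod 256 = 91; odd-index sum = 415 mod 256 = 159 → 5b 9f.
Outer hash (recomputed tag): even-index sum = 463 mod 256 = 207; odd-index sum = 382 mod 256 = 126 → cf 7e.
Recomputed tag = cf7e; claimed = cf7e → match.

valid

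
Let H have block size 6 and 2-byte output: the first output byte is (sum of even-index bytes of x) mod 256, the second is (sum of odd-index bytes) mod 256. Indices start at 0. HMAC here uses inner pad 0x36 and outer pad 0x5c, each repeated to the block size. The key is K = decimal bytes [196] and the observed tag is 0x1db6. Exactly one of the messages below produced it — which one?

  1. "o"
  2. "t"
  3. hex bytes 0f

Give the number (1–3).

1

Key decimal bytes [196] = c4 is 1 byte ≤ B = 6; zero-pad to 6 bytes: K' = c4 00 00 00 00 00.
K' ⊕ ipad = f2 36 36 36 36 36; K' ⊕ opad = 98 5c 5c 5c 5c 5c.
m1: inner = H(f2 36 36 36 36 36 6f) = cd a2; tag = H(98 5c 5c 5c 5c 5c cd a2) = 1db6 ← matches
m2: inner = H(f2 36 36 36 36 36 74) = d2 a2; tag = H(98 5c 5c 5c 5c 5c d2 a2) = 22b6
m3: inner = H(f2 36 36 36 36 36 0f) = 6d a2; tag = H(98 5c 5c 5c 5c 5c 6d a2) = bdb6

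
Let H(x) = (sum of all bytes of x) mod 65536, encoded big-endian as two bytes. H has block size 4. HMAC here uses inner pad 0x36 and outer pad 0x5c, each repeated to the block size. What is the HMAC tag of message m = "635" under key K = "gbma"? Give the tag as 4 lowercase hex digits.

01dd

Key "gbma" = 67 62 6d 61 is exactly B = 4 bytes: K' = 67 62 6d 61.
K' ⊕ ipad = 51 54 5b 57.  K' ⊕ opad = 3b 3e 31 3d.
Inner input = (K'⊕ipad) ∥ m = 51 54 5b 57 ∥ 36 33 35.
Inner hash: sum = 81+84+91+87+54+51+53 = 501 → 01 f5.
Outer input = (K'⊕opad) ∥ inner = 3b 3e 31 3d ∥ 01 f5.
Outer hash (tag): sum = 59+62+49+61+1+245 = 477 → 01 dd.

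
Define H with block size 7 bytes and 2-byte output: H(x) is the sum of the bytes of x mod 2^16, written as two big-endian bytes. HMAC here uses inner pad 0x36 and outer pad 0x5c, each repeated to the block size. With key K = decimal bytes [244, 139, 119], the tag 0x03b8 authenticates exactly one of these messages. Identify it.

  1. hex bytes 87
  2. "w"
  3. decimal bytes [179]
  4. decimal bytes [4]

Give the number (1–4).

4

Key decimal bytes [244, 139, 119] = f4 8b 77 is 3 bytes ≤ B = 7; zero-pad to 7 bytes: K' = f4 8b 77 00 00 00 00.
K' ⊕ ipad = c2 bd 41 36 36 36 36; K' ⊕ opad = a8 d7 2b 5c 5c 5c 5c.
m1: inner = H(c2 bd 41 36 36 36 36 87) = 03 1f; tag = H(a8 d7 2b 5c 5c 5c 5c 03 1f) = 033c
m2: inner = H(c2 bd 41 36 36 36 36 77) = 03 0f; tag = H(a8 d7 2b 5c 5c 5c 5c 03 0f) = 032c
m3: inner = H(c2 bd 41 36 36 36 36 b3) = 03 4b; tag = H(a8 d7 2b 5c 5c 5c 5c 03 4b) = 0368
m4: inner = H(c2 bd 41 36 36 36 36 04) = 02 9c; tag = H(a8 d7 2b 5c 5c 5c 5c 02 9c) = 03b8 ← matches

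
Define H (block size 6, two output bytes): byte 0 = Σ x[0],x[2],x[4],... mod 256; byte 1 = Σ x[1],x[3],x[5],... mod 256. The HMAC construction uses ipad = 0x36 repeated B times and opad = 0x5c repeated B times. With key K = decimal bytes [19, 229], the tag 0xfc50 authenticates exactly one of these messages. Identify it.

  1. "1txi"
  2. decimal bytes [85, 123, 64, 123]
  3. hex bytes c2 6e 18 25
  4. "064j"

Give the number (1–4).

Key decimal bytes [19, 229] = 13 e5 is 2 bytes ≤ B = 6; zero-pad to 6 bytes: K' = 13 e5 00 00 00 00.
K' ⊕ ipad = 25 d3 36 36 36 36; K' ⊕ opad = 4f b9 5c 5c 5c 5c.
m1: inner = H(25 d3 36 36 36 36 31 74 78 69) = 3a 1c; tag = H(4f b9 5c 5c 5c 5c 3a 1c) = 418d
m2: inner = H(25 d3 36 36 36 36 55 7b 40 7b) = 26 35; tag = H(4f b9 5c 5c 5c 5c 26 35) = 2da6
m3: inner = H(25 d3 36 36 36 36 c2 6e 18 25) = 6b d2; tag = H(4f b9 5c 5c 5c 5c 6b d2) = 7243
m4: inner = H(25 d3 36 36 36 36 30 36 34 6a) = f5 df; tag = H(4f b9 5c 5c 5c 5c f5 df) = fc50 ← matches

4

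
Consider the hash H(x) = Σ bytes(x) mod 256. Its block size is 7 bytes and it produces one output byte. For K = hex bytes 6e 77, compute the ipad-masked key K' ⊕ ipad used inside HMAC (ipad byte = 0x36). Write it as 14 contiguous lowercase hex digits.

Key hex bytes 6e 77 is 2 bytes ≤ B = 7; zero-pad to 7 bytes: K' = 6e 77 00 00 00 00 00.
XOR each byte with 0x36: 6e⊕36=58, 77⊕36=41, 00⊕36=36, 00⊕36=36, 00⊕36=36, 00⊕36=36, 00⊕36=36.

58413636363636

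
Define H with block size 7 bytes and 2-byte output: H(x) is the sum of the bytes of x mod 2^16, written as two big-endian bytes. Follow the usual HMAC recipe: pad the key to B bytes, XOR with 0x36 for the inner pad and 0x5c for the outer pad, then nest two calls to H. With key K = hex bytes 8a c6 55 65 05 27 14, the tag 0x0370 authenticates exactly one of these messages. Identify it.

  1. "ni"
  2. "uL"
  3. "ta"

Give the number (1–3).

1

Key hex bytes 8a c6 55 65 05 27 14 is exactly B = 7 bytes: K' = 8a c6 55 65 05 27 14.
K' ⊕ ipad = bc f0 63 53 33 11 22; K' ⊕ opad = d6 9a 09 39 59 7b 48.
m1: inner = H(bc f0 63 53 33 11 22 6e 69) = 03 9f; tag = H(d6 9a 09 39 59 7b 48 03 9f) = 0370 ← matches
m2: inner = H(bc f0 63 53 33 11 22 75 4c) = 03 89; tag = H(d6 9a 09 39 59 7b 48 03 89) = 035a
m3: inner = H(bc f0 63 53 33 11 22 74 61) = 03 9d; tag = H(d6 9a 09 39 59 7b 48 03 9d) = 036e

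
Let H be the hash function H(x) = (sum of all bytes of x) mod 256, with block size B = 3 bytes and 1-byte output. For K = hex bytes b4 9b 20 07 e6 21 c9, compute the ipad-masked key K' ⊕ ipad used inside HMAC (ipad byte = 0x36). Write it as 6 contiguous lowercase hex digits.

Key hex bytes b4 9b 20 07 e6 21 c9 is 7 bytes > B = 3, so hash it first: H(key) = 46, then zero-pad to 3 bytes: K' = 46 00 00.
XOR each byte with 0x36: 46⊕36=70, 00⊕36=36, 00⊕36=36.

703636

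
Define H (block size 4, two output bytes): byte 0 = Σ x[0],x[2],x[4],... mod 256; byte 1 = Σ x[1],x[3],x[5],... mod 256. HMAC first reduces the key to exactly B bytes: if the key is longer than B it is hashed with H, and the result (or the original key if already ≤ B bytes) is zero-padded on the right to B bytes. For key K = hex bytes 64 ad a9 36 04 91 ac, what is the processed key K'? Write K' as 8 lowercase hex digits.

bd740000

|K| = 7 > B = 4, so first hash the key.
H(K): even-index sum = 445 mod 256 = 189; odd-index sum = 372 mod 256 = 116 → bd 74.
Zero-pad H(K) = bd 74 to 4 bytes: K' = bd 74 00 00.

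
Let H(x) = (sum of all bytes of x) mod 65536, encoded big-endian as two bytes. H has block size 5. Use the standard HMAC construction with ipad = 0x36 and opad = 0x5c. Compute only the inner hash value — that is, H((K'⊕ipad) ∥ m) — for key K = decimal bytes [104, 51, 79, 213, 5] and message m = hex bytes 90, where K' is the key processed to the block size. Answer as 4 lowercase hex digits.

0282

Key decimal bytes [104, 51, 79, 213, 5] = 68 33 4f d5 05 is exactly B = 5 bytes: K' = 68 33 4f d5 05.
K' ⊕ ipad = 5e 05 79 e3 33.
Inner input = 5e 05 79 e3 33 ∥ 90.
Inner hash: sum = 94+5+121+227+51+144 = 642 → 02 82.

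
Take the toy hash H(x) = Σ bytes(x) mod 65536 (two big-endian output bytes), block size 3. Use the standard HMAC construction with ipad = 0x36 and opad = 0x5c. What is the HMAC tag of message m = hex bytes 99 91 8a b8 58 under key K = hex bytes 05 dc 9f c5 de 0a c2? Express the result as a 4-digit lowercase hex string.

Key hex bytes 05 dc 9f c5 de 0a c2 is 7 bytes > B = 3, so hash it first: H(key) = 03 ef, then zero-pad to 3 bytes: K' = 03 ef 00.
K' ⊕ ipad = 35 d9 36.  K' ⊕ opad = 5f b3 5c.
Inner input = (K'⊕ipad) ∥ m = 35 d9 36 ∥ 99 91 8a b8 58.
Inner hash: sum = 53+217+54+153+145+138+184+88 = 1032 → 04 08.
Outer input = (K'⊕opad) ∥ inner = 5f b3 5c ∥ 04 08.
Outer hash (tag): sum = 95+179+92+4+8 = 378 → 01 7a.

017a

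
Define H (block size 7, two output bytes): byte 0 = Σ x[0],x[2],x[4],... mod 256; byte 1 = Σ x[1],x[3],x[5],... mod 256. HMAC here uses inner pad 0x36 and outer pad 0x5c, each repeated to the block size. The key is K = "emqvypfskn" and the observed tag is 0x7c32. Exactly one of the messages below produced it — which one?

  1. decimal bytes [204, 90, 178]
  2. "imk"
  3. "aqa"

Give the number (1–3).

Key "emqvypfskn" = 65 6d 71 76 79 70 66 73 6b 6e is 10 bytes > B = 7, so hash it first: H(key) = 20 34, then zero-pad to 7 bytes: K' = 20 34 00 00 00 00 00.
K' ⊕ ipad = 16 02 36 36 36 36 36; K' ⊕ opad = 7c 68 5c 5c 5c 5c 5c.
m1: inner = H(16 02 36 36 36 36 36 cc 5a b2) = 12 ec; tag = H(7c 68 5c 5c 5c 5c 5c 12 ec) = 7c32 ← matches
m2: inner = H(16 02 36 36 36 36 36 69 6d 6b) = 25 42; tag = H(7c 68 5c 5c 5c 5c 5c 25 42) = d245
m3: inner = H(16 02 36 36 36 36 36 61 71 61) = 29 30; tag = H(7c 68 5c 5c 5c 5c 5c 29 30) = c049

1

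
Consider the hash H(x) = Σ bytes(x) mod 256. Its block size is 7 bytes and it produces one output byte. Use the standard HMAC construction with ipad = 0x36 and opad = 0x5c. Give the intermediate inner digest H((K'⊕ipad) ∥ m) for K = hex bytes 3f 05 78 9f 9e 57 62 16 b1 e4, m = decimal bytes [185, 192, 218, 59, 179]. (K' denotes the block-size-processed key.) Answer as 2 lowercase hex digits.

f0

Key hex bytes 3f 05 78 9f 9e 57 62 16 b1 e4 is 10 bytes > B = 7, so hash it first: H(key) = 5d, then zero-pad to 7 bytes: K' = 5d 00 00 00 00 00 00.
K' ⊕ ipad = 6b 36 36 36 36 36 36.
Inner input = 6b 36 36 36 36 36 36 ∥ b9 c0 da 3b b3.
Inner hash: sum = 107+54+54+54+54+54+54+185+192+218+59+179 = 1264; mod 256 = 240 → f0.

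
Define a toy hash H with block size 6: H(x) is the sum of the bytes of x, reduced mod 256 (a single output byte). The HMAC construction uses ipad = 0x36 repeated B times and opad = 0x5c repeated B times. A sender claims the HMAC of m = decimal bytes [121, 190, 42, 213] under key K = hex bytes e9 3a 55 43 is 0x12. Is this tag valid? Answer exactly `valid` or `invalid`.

Key hex bytes e9 3a 55 43 is 4 bytes ≤ B = 6; zero-pad to 6 bytes: K' = e9 3a 55 43 00 00.
K' ⊕ ipad = df 0c 63 75 36 36; K' ⊕ opad = b5 66 09 1f 5c 5c.
Inner hash: sum = 223+12+99+117+54+54+121+190+42+213 = 1125; mod 256 = 101 → 65.
Outer hash (recomputed tag): sum = 181+102+9+31+92+92+101 = 608; mod 256 = 96 → 60.
Recomputed tag = 60; claimed = 12 → mismatch.

invalid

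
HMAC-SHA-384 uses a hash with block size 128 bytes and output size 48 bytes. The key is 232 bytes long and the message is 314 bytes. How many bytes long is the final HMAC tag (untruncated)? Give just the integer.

The tag is one SHA-384 digest: 48 bytes.

48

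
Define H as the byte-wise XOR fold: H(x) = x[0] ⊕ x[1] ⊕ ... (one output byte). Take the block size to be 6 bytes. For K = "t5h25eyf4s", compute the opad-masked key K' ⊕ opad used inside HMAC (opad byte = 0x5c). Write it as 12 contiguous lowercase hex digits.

4f5c5c5c5c5c

Key "t5h25eyf4s" = 74 35 68 32 35 65 79 66 34 73 is 10 bytes > B = 6, so hash it first: H(key) = 13, then zero-pad to 6 bytes: K' = 13 00 00 00 00 00.
XOR each byte with 0x5c: 13⊕5c=4f, 00⊕5c=5c, 00⊕5c=5c, 00⊕5c=5c, 00⊕5c=5c, 00⊕5c=5c.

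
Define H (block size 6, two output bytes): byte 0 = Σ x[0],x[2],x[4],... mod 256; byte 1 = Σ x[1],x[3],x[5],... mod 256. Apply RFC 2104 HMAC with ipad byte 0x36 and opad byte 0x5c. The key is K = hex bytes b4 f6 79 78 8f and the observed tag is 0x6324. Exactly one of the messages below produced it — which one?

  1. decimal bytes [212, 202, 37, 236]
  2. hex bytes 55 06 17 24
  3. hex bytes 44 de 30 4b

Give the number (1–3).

1

Key hex bytes b4 f6 79 78 8f is 5 bytes ≤ B = 6; zero-pad to 6 bytes: K' = b4 f6 79 78 8f 00.
K' ⊕ ipad = 82 c0 4f 4e b9 36; K' ⊕ opad = e8 aa 25 24 d3 5c.
m1: inner = H(82 c0 4f 4e b9 36 d4 ca 25 ec) = 83 fa; tag = H(e8 aa 25 24 d3 5c 83 fa) = 6324 ← matches
m2: inner = H(82 c0 4f 4e b9 36 55 06 17 24) = f6 6e; tag = H(e8 aa 25 24 d3 5c f6 6e) = d698
m3: inner = H(82 c0 4f 4e b9 36 44 de 30 4b) = fe 6d; tag = H(e8 aa 25 24 d3 5c fe 6d) = de97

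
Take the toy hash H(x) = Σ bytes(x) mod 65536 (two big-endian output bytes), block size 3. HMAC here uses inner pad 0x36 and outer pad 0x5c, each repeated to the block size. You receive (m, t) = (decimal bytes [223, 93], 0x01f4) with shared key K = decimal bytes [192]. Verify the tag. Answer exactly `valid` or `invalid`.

Key decimal bytes [192] = c0 is 1 byte ≤ B = 3; zero-pad to 3 bytes: K' = c0 00 00.
K' ⊕ ipad = f6 36 36; K' ⊕ opad = 9c 5c 5c.
Inner hash: sum = 246+54+54+223+93 = 670 → 02 9e.
Outer hash (recomputed tag): sum = 156+92+92+2+158 = 500 → 01 f4.
Recomputed tag = 01f4; claimed = 01f4 → match.

valid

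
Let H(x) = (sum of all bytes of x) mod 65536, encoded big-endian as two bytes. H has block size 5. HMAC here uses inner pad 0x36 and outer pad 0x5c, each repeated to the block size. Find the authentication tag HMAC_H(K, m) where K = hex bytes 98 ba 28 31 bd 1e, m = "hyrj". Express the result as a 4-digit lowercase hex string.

0292

Key hex bytes 98 ba 28 31 bd 1e is 6 bytes > B = 5, so hash it first: H(key) = 02 86, then zero-pad to 5 bytes: K' = 02 86 00 00 00.
K' ⊕ ipad = 34 b0 36 36 36.  K' ⊕ opad = 5e da 5c 5c 5c.
Inner input = (K'⊕ipad) ∥ m = 34 b0 36 36 36 ∥ 68 79 72 6a.
Inner hash: sum = 52+176+54+54+54+104+121+114+106 = 835 → 03 43.
Outer input = (K'⊕opad) ∥ inner = 5e da 5c 5c 5c ∥ 03 43.
Outer hash (tag): sum = 94+218+92+92+92+3+67 = 658 → 02 92.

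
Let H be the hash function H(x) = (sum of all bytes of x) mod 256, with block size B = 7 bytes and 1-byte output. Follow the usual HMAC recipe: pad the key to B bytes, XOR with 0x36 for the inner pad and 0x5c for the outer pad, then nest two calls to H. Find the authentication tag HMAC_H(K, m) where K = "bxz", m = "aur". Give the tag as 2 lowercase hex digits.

Key "bxz" = 62 78 7a is 3 bytes ≤ B = 7; zero-pad to 7 bytes: K' = 62 78 7a 00 00 00 00.
K' ⊕ ipad = 54 4e 4c 36 36 36 36.  K' ⊕ opad = 3e 24 26 5c 5c 5c 5c.
Inner input = (K'⊕ipad) ∥ m = 54 4e 4c 36 36 36 36 ∥ 61 75 72.
Inner hash: sum = 84+78+76+54+54+54+54+97+117+114 = 782; mod 256 = 14 → 0e.
Outer input = (K'⊕opad) ∥ inner = 3e 24 26 5c 5c 5c 5c ∥ 0e.
Outer hash (tag): sum = 62+36+38+92+92+92+92+14 = 518; mod 256 = 6 → 06.

06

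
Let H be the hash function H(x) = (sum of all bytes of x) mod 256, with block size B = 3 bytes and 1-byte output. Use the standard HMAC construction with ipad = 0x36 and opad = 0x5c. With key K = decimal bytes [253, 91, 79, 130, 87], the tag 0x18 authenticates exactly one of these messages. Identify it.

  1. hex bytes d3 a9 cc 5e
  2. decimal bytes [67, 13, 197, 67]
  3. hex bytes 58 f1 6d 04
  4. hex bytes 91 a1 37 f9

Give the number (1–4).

Key decimal bytes [253, 91, 79, 130, 87] = fd 5b 4f 82 57 is 5 bytes > B = 3, so hash it first: H(key) = 80, then zero-pad to 3 bytes: K' = 80 00 00.
K' ⊕ ipad = b6 36 36; K' ⊕ opad = dc 5c 5c.
m1: inner = H(b6 36 36 d3 a9 cc 5e) = c8; tag = H(dc 5c 5c c8) = 5c
m2: inner = H(b6 36 36 43 0d c5 43) = 7a; tag = H(dc 5c 5c 7a) = 0e
m3: inner = H(b6 36 36 58 f1 6d 04) = dc; tag = H(dc 5c 5c dc) = 70
m4: inner = H(b6 36 36 91 a1 37 f9) = 84; tag = H(dc 5c 5c 84) = 18 ← matches

4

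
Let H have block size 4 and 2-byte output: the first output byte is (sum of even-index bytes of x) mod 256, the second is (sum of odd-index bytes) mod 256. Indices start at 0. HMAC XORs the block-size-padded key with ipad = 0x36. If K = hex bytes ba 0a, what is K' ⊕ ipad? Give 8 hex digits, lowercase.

Key hex bytes ba 0a is 2 bytes ≤ B = 4; zero-pad to 4 bytes: K' = ba 0a 00 00.
XOR each byte with 0x36: ba⊕36=8c, 0a⊕36=3c, 00⊕36=36, 00⊕36=36.

8c3c3636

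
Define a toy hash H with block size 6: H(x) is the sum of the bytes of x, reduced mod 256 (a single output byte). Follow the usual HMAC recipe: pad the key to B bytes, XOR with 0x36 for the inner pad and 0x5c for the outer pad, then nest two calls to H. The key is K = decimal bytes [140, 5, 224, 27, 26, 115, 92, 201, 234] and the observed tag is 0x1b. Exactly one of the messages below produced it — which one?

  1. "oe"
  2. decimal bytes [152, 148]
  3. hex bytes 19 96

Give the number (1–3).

3

Key decimal bytes [140, 5, 224, 27, 26, 115, 92, 201, 234] = 8c 05 e0 1b 1a 73 5c c9 ea is 9 bytes > B = 6, so hash it first: H(key) = 28, then zero-pad to 6 bytes: K' = 28 00 00 00 00 00.
K' ⊕ ipad = 1e 36 36 36 36 36; K' ⊕ opad = 74 5c 5c 5c 5c 5c.
m1: inner = H(1e 36 36 36 36 36 6f 65) = 00; tag = H(74 5c 5c 5c 5c 5c 00) = 40
m2: inner = H(1e 36 36 36 36 36 98 94) = 58; tag = H(74 5c 5c 5c 5c 5c 58) = 98
m3: inner = H(1e 36 36 36 36 36 19 96) = db; tag = H(74 5c 5c 5c 5c 5c db) = 1b ← matches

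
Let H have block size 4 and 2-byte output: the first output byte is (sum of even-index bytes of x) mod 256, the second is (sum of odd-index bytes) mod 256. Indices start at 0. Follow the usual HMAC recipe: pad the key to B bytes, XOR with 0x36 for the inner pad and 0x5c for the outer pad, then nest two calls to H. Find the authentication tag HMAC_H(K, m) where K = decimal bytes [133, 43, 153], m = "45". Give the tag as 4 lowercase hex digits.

345b

Key decimal bytes [133, 43, 153] = 85 2b 99 is 3 bytes ≤ B = 4; zero-pad to 4 bytes: K' = 85 2b 99 00.
K' ⊕ ipad = b3 1d af 36.  K' ⊕ opad = d9 77 c5 5c.
Inner input = (K'⊕ipad) ∥ m = b3 1d af 36 ∥ 34 35.
Inner hash: even-index sum = 406 mod 256 = 150; odd-index sum = 136 mod 256 = 136 → 96 88.
Outer input = (K'⊕opad) ∥ inner = d9 77 c5 5c ∥ 96 88.
Outer hash (tag): even-index sum = 564 mod 256 = 52; odd-index sum = 347 mod 256 = 91 → 34 5b.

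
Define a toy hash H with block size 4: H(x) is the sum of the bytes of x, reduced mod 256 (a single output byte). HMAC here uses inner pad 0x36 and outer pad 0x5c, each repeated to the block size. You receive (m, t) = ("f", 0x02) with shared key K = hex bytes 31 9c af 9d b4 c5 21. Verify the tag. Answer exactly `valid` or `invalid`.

invalid

Key hex bytes 31 9c af 9d b4 c5 21 is 7 bytes > B = 4, so hash it first: H(key) = b3, then zero-pad to 4 bytes: K' = b3 00 00 00.
K' ⊕ ipad = 85 36 36 36; K' ⊕ opad = ef 5c 5c 5c.
Inner hash: sum = 133+54+54+54+102 = 397; mod 256 = 141 → 8d.
Outer hash (recomputed tag): sum = 239+92+92+92+141 = 656; mod 256 = 144 → 90.
Recomputed tag = 90; claimed = 02 → mismatch.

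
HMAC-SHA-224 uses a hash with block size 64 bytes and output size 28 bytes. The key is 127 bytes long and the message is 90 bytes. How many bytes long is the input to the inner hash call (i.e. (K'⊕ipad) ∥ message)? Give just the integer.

154

Key is 127 > 64 bytes, so it is hashed to 28 bytes then zero-padded to 64: |K'| = 64.
Inner input = (K'⊕ipad) ∥ m → 64 + 90 = 154 bytes.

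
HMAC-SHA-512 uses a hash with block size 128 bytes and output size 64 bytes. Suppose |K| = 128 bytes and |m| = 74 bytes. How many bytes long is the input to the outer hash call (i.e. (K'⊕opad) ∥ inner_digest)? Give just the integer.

192

Key is 128 ≤ 128 bytes, zero-padded: |K'| = 128.
Outer input = (K'⊕opad) ∥ H(inner) → 128 + 64 = 192 bytes.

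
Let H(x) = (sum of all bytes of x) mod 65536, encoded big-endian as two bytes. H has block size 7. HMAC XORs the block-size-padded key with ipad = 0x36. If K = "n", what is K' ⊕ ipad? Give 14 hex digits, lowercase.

Key "n" = 6e is 1 byte ≤ B = 7; zero-pad to 7 bytes: K' = 6e 00 00 00 00 00 00.
XOR each byte with 0x36: 6e⊕36=58, 00⊕36=36, 00⊕36=36, 00⊕36=36, 00⊕36=36, 00⊕36=36, 00⊕36=36.

58363636363636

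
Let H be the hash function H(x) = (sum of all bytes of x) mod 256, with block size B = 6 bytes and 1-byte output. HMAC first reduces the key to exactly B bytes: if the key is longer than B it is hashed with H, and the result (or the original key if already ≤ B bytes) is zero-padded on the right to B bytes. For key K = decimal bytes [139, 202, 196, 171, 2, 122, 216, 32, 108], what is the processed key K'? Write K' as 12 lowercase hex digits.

a40000000000

|K| = 9 > B = 6, so first hash the key.
H(K): sum = 139+202+196+171+2+122+216+32+108 = 1188; mod 256 = 164 → a4.
Zero-pad H(K) = a4 to 6 bytes: K' = a4 00 00 00 00 00.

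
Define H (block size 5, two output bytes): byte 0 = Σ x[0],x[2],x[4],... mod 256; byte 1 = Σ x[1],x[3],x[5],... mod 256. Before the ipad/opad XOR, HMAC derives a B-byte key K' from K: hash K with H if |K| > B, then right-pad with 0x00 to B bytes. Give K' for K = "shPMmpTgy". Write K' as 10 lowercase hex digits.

fd8c000000

|K| = 9 > B = 5, so first hash the key.
H(K): even-index sum = 509 mod 256 = 253; odd-index sum = 396 mod 256 = 140 → fd 8c.
Zero-pad H(K) = fd 8c to 5 bytes: K' = fd 8c 00 00 00.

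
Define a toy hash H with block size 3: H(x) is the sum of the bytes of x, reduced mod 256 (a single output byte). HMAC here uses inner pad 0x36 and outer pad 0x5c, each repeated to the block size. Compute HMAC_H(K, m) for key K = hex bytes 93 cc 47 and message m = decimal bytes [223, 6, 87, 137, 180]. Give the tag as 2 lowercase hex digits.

Key hex bytes 93 cc 47 is exactly B = 3 bytes: K' = 93 cc 47.
K' ⊕ ipad = a5 fa 71.  K' ⊕ opad = cf 90 1b.
Inner input = (K'⊕ipad) ∥ m = a5 fa 71 ∥ df 06 57 89 b4.
Inner hash: sum = 165+250+113+223+6+87+137+180 = 1161; mod 256 = 137 → 89.
Outer input = (K'⊕opad) ∥ inner = cf 90 1b ∥ 89.
Outer hash (tag): sum = 207+144+27+137 = 515; mod 256 = 3 → 03.

03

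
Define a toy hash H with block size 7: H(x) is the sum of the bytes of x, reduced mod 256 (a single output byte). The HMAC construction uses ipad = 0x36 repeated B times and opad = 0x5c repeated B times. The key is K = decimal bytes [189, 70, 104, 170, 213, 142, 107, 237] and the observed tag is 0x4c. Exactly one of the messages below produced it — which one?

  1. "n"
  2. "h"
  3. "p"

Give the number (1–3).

1

Key decimal bytes [189, 70, 104, 170, 213, 142, 107, 237] = bd 46 68 aa d5 8e 6b ed is 8 bytes > B = 7, so hash it first: H(key) = d0, then zero-pad to 7 bytes: K' = d0 00 00 00 00 00 00.
K' ⊕ ipad = e6 36 36 36 36 36 36; K' ⊕ opad = 8c 5c 5c 5c 5c 5c 5c.
m1: inner = H(e6 36 36 36 36 36 36 6e) = 98; tag = H(8c 5c 5c 5c 5c 5c 5c 98) = 4c ← matches
m2: inner = H(e6 36 36 36 36 36 36 68) = 92; tag = H(8c 5c 5c 5c 5c 5c 5c 92) = 46
m3: inner = H(e6 36 36 36 36 36 36 70) = 9a; tag = H(8c 5c 5c 5c 5c 5c 5c 9a) = 4e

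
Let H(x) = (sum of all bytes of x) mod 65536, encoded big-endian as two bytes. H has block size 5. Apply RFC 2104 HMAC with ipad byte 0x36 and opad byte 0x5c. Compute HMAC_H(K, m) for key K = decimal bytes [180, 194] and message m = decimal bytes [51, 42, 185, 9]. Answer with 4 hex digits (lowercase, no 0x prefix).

Key decimal bytes [180, 194] = b4 c2 is 2 bytes ≤ B = 5; zero-pad to 5 bytes: K' = b4 c2 00 00 00.
K' ⊕ ipad = 82 f4 36 36 36.  K' ⊕ opad = e8 9e 5c 5c 5c.
Inner input = (K'⊕ipad) ∥ m = 82 f4 36 36 36 ∥ 33 2a b9 09.
Inner hash: sum = 130+244+54+54+54+51+42+185+9 = 823 → 03 37.
Outer input = (K'⊕opad) ∥ inner = e8 9e 5c 5c 5c ∥ 03 37.
Outer hash (tag): sum = 232+158+92+92+92+3+55 = 724 → 02 d4.

02d4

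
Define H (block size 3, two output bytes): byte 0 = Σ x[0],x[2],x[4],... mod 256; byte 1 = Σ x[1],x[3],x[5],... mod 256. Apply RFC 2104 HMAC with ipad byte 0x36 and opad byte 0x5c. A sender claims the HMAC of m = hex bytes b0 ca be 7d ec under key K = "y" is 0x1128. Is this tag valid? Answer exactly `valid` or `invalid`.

valid

Key "y" = 79 is 1 byte ≤ B = 3; zero-pad to 3 bytes: K' = 79 00 00.
K' ⊕ ipad = 4f 36 36; K' ⊕ opad = 25 5c 5c.
Inner hash: even-index sum = 460 mod 256 = 204; odd-index sum = 656 mod 256 = 144 → cc 90.
Outer hash (recomputed tag): even-index sum = 273 mod 256 = 17; odd-index sum = 296 mod 256 = 40 → 11 28.
Recomputed tag = 1128; claimed = 1128 → match.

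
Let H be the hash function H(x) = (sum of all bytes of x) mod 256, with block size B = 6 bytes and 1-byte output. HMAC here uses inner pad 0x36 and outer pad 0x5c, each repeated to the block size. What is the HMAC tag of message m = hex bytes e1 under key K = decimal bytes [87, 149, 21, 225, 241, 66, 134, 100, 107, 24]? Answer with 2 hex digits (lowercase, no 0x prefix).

Key decimal bytes [87, 149, 21, 225, 241, 66, 134, 100, 107, 24] = 57 95 15 e1 f1 42 86 64 6b 18 is 10 bytes > B = 6, so hash it first: H(key) = 82, then zero-pad to 6 bytes: K' = 82 00 00 00 00 00.
K' ⊕ ipad = b4 36 36 36 36 36.  K' ⊕ opad = de 5c 5c 5c 5c 5c.
Inner input = (K'⊕ipad) ∥ m = b4 36 36 36 36 36 ∥ e1.
Inner hash: sum = 180+54+54+54+54+54+225 = 675; mod 256 = 163 → a3.
Outer input = (K'⊕opad) ∥ inner = de 5c 5c 5c 5c 5c ∥ a3.
Outer hash (tag): sum = 222+92+92+92+92+92+163 = 845; mod 256 = 77 → 4d.

4d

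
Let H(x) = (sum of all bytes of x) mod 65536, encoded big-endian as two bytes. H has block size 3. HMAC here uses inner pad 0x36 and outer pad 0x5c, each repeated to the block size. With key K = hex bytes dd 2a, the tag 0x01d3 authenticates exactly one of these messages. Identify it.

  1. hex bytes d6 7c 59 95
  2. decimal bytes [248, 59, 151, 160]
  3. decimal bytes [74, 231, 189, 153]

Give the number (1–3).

Key hex bytes dd 2a is 2 bytes ≤ B = 3; zero-pad to 3 bytes: K' = dd 2a 00.
K' ⊕ ipad = eb 1c 36; K' ⊕ opad = 81 76 5c.
m1: inner = H(eb 1c 36 d6 7c 59 95) = 03 7d; tag = H(81 76 5c 03 7d) = 01d3 ← matches
m2: inner = H(eb 1c 36 f8 3b 97 a0) = 03 a7; tag = H(81 76 5c 03 a7) = 01fd
m3: inner = H(eb 1c 36 4a e7 bd 99) = 03 c4; tag = H(81 76 5c 03 c4) = 021a

1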